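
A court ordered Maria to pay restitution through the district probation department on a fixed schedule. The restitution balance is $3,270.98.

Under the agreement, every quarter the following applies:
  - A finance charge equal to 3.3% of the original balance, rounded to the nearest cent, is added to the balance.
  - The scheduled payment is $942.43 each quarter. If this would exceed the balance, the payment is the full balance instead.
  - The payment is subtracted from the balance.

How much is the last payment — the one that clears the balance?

Quarter 1: opening $3,270.98; interest $107.94 → $3,378.92; payment $942.43; balance $2,436.49
Quarter 2: opening $2,436.49; interest $107.94 → $2,544.43; payment $942.43; balance $1,602.00
Quarter 3: opening $1,602.00; interest $107.94 → $1,709.94; payment $942.43; balance $767.51
Quarter 4: opening $767.51; interest $107.94 → $875.45; payment $875.45; balance $0.00

$875.45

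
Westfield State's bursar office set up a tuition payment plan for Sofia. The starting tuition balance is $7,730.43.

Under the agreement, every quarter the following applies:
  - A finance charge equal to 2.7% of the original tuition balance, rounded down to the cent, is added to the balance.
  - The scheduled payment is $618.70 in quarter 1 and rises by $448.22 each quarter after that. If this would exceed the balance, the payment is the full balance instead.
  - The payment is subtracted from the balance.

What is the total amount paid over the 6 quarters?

# | Opening | Interest | Payment | End bal
1 | $7,730.43 | $208.72 | $618.70 | $7,320.45
2 | $7,320.45 | $208.72 | $1,066.92 | $6,462.25
3 | $6,462.25 | $208.72 | $1,515.14 | $5,155.83
4 | $5,155.83 | $208.72 | $1,963.36 | $3,401.19
5 | $3,401.19 | $208.72 | $2,411.58 | $1,198.33
6 | $1,198.33 | $208.72 | $1,407.05 | $0.00
Total paid: $8,982.75

$8,982.75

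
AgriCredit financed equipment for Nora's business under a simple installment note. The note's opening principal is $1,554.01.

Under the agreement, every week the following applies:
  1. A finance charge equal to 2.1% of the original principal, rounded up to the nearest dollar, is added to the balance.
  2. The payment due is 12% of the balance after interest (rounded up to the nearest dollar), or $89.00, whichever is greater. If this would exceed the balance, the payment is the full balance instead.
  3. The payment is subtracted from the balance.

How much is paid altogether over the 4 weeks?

# | Opening | Interest | Payment | End bal
1 | $1,554.01 | $33.00 | $191.00 | $1,396.01
2 | $1,396.01 | $33.00 | $172.00 | $1,257.01
3 | $1,257.01 | $33.00 | $155.00 | $1,135.01
4 | $1,135.01 | $33.00 | $141.00 | $1,027.01
Total paid: $659.00

$659.00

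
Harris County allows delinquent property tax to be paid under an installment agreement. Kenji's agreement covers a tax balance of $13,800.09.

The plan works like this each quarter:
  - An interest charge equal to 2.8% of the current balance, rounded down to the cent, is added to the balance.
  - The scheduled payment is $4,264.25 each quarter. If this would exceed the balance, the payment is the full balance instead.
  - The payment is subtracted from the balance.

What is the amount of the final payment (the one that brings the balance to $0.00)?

# | Opening | Interest | Payment | End bal
1 | $13,800.09 | $386.40 | $4,264.25 | $9,922.24
2 | $9,922.24 | $277.82 | $4,264.25 | $5,935.81
3 | $5,935.81 | $166.20 | $4,264.25 | $1,837.76
4 | $1,837.76 | $51.45 | $1,889.21 | $0.00

$1,889.21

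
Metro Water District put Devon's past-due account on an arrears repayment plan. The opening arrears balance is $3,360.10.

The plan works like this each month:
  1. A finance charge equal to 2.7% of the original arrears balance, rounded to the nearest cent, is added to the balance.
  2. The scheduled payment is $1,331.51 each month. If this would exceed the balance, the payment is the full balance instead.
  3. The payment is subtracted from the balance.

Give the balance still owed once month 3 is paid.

Month 1: $3,360.10 +$90.72 interest = $3,450.82; pay $1,331.51 → $2,119.31
Month 2: $2,119.31 +$90.72 interest = $2,210.03; pay $1,331.51 → $878.52
Month 3: $878.52 +$90.72 interest = $969.24; pay $969.24 → $0.00

$0.00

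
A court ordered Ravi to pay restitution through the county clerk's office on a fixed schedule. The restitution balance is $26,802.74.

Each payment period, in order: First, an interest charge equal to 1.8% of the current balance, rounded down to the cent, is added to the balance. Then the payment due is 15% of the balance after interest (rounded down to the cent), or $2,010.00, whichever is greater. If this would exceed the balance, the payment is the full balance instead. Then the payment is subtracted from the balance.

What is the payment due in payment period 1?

Payment period 1: opening $26,802.74; interest $482.44 → $27,285.18; payment $4,092.77; balance $23,192.41

$4,092.77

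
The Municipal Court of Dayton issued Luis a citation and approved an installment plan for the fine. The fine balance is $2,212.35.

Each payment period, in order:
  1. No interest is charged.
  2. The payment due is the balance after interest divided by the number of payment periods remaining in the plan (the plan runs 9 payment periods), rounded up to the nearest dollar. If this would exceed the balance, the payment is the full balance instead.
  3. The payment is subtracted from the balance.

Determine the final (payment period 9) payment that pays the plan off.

# | Opening | Payment | End bal
1 | $2,212.35 | $246.00 | $1,966.35
2 | $1,966.35 | $246.00 | $1,720.35
3 | $1,720.35 | $246.00 | $1,474.35
4 | $1,474.35 | $246.00 | $1,228.35
5 | $1,228.35 | $246.00 | $982.35
6 | $982.35 | $246.00 | $736.35
7 | $736.35 | $246.00 | $490.35
8 | $490.35 | $246.00 | $244.35
9 | $244.35 | $244.35 | $0.00

$244.35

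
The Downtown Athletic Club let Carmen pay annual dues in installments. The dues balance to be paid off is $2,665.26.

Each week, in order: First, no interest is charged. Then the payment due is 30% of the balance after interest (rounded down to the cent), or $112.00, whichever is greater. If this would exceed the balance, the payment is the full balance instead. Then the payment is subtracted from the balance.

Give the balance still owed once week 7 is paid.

$201.58

# | Opening | Payment | End bal
1 | $2,665.26 | $799.57 | $1,865.69
2 | $1,865.69 | $559.70 | $1,305.99
3 | $1,305.99 | $391.79 | $914.20
4 | $914.20 | $274.26 | $639.94
5 | $639.94 | $191.98 | $447.96
6 | $447.96 | $134.38 | $313.58
7 | $313.58 | $112.00 | $201.58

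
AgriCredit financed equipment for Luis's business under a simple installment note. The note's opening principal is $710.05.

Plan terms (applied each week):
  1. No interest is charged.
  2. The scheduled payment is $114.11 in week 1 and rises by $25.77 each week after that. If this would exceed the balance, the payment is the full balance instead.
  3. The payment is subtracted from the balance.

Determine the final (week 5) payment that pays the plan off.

Week 1: $710.05 − $114.11 → $595.94
Week 2: $595.94 − $139.88 → $456.06
Week 3: $456.06 − $165.65 → $290.41
Week 4: $290.41 − $191.42 → $98.99
Week 5: $98.99 − $98.99 → $0.00

$98.99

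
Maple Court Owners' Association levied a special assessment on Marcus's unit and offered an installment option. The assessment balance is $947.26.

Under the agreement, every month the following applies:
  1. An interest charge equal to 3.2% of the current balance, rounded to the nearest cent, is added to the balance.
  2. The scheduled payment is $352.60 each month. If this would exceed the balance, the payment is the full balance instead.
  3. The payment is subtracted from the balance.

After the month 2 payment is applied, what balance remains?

Month 1: $947.26 +$30.31 interest = $977.57; pay $352.60 → $624.97
Month 2: $624.97 +$20.00 interest = $644.97; pay $352.60 → $292.37

$292.37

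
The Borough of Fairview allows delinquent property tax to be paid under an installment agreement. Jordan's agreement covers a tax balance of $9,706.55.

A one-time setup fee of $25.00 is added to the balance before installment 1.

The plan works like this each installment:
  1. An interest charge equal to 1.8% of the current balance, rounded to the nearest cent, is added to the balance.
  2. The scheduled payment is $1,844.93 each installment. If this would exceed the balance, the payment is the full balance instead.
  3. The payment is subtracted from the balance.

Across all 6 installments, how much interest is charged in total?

$589.21

Installment 1: $9,731.55 +$175.17 interest = $9,906.72; pay $1,844.93 → $8,061.79
Installment 2: $8,061.79 +$145.11 interest = $8,206.90; pay $1,844.93 → $6,361.97
Installment 3: $6,361.97 +$114.52 interest = $6,476.49; pay $1,844.93 → $4,631.56
Installment 4: $4,631.56 +$83.37 interest = $4,714.93; pay $1,844.93 → $2,870.00
Installment 5: $2,870.00 +$51.66 interest = $2,921.66; pay $1,844.93 → $1,076.73
Installment 6: $1,076.73 +$19.38 interest = $1,096.11; pay $1,096.11 → $0.00
Total interest: $175.17 + $145.11 + $114.52 + $83.37 + $51.66 + $19.38 = $589.21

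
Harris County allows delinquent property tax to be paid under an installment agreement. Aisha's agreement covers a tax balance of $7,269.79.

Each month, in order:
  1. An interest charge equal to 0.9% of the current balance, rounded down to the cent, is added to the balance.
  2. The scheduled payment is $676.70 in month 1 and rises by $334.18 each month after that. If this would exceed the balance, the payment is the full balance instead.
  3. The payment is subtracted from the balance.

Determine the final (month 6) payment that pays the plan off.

Month 1: opening $7,269.79; interest $65.42 → $7,335.21; payment $676.70; balance $6,658.51
Month 2: opening $6,658.51; interest $59.92 → $6,718.43; payment $1,010.88; balance $5,707.55
Month 3: opening $5,707.55; interest $51.36 → $5,758.91; payment $1,345.06; balance $4,413.85
Month 4: opening $4,413.85; interest $39.72 → $4,453.57; payment $1,679.24; balance $2,774.33
Month 5: opening $2,774.33; interest $24.96 → $2,799.29; payment $2,013.42; balance $785.87
Month 6: opening $785.87; interest $7.07 → $792.94; payment $792.94; balance $0.00

$792.94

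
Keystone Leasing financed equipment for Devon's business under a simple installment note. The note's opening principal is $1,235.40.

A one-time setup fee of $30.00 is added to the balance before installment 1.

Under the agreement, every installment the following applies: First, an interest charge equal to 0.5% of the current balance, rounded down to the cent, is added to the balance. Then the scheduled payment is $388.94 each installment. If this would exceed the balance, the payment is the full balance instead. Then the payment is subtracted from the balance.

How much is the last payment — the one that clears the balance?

$112.35

Installment 1: opening $1,265.40; interest $6.32 → $1,271.72; payment $388.94; balance $882.78
Installment 2: opening $882.78; interest $4.41 → $887.19; payment $388.94; balance $498.25
Installment 3: opening $498.25; interest $2.49 → $500.74; payment $388.94; balance $111.80
Installment 4: opening $111.80; interest $0.55 → $112.35; payment $112.35; balance $0.00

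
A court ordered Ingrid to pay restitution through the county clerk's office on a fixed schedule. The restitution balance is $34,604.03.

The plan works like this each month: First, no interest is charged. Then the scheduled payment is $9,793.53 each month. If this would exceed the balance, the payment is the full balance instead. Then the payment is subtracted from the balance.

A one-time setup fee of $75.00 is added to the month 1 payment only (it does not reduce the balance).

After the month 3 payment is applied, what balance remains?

Month 1: opening $34,604.03; payment $9,793.53 (+ $75.00 fee); balance $24,810.50
Month 2: opening $24,810.50; payment $9,793.53; balance $15,016.97
Month 3: opening $15,016.97; payment $9,793.53; balance $5,223.44

$5,223.44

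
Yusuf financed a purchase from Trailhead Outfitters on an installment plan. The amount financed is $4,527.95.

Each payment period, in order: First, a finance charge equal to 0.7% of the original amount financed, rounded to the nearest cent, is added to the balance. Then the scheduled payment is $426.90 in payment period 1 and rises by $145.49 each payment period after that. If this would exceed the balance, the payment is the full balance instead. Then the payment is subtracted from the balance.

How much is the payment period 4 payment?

Payment period 1: opening $4,527.95; interest $31.70 → $4,559.65; payment $426.90; balance $4,132.75
Payment period 2: opening $4,132.75; interest $31.70 → $4,164.45; payment $572.39; balance $3,592.06
Payment period 3: opening $3,592.06; interest $31.70 → $3,623.76; payment $717.88; balance $2,905.88
Payment period 4: opening $2,905.88; interest $31.70 → $2,937.58; payment $863.37; balance $2,074.21

$863.37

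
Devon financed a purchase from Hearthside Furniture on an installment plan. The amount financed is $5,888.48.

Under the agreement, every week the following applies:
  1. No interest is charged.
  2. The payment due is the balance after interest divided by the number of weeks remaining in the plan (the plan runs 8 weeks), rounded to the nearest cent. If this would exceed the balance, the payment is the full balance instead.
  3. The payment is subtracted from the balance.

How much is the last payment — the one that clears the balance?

$736.06

Week 1: $5,888.48 − $736.06 → $5,152.42
Week 2: $5,152.42 − $736.06 → $4,416.36
Week 3: $4,416.36 − $736.06 → $3,680.30
Week 4: $3,680.30 − $736.06 → $2,944.24
Week 5: $2,944.24 − $736.06 → $2,208.18
Week 6: $2,208.18 − $736.06 → $1,472.12
Week 7: $1,472.12 − $736.06 → $736.06
Week 8: $736.06 − $736.06 → $0.00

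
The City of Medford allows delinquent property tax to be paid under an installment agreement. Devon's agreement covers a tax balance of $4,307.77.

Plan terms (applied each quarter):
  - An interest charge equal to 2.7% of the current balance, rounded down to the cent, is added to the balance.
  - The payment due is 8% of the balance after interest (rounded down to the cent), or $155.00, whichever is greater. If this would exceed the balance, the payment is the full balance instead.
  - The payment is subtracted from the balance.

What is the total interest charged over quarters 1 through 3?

$330.02

Quarter 1: opening $4,307.77; interest $116.30 → $4,424.07; payment $353.92; balance $4,070.15
Quarter 2: opening $4,070.15; interest $109.89 → $4,180.04; payment $334.40; balance $3,845.64
Quarter 3: opening $3,845.64; interest $103.83 → $3,949.47; payment $315.95; balance $3,633.52
Total interest: $116.30 + $109.89 + $103.83 = $330.02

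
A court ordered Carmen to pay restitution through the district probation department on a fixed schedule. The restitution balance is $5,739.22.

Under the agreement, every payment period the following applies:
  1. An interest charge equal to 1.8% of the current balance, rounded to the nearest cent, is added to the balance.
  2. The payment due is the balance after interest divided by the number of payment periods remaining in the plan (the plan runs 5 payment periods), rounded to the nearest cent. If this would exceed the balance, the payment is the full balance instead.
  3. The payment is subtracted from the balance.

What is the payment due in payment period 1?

$1,168.51

Payment period 1: opening $5,739.22; interest $103.31 → $5,842.53; payment $1,168.51; balance $4,674.02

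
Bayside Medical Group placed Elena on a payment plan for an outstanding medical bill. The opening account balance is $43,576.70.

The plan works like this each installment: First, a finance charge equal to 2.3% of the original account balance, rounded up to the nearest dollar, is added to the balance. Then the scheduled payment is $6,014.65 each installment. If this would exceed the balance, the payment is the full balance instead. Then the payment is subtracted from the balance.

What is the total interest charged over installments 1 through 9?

Installment 1: $43,576.70 +$1,003.00 interest = $44,579.70; pay $6,014.65 → $38,565.05
Installment 2: $38,565.05 +$1,003.00 interest = $39,568.05; pay $6,014.65 → $33,553.40
Installment 3: $33,553.40 +$1,003.00 interest = $34,556.40; pay $6,014.65 → $28,541.75
Installment 4: $28,541.75 +$1,003.00 interest = $29,544.75; pay $6,014.65 → $23,530.10
Installment 5: $23,530.10 +$1,003.00 interest = $24,533.10; pay $6,014.65 → $18,518.45
Installment 6: $18,518.45 +$1,003.00 interest = $19,521.45; pay $6,014.65 → $13,506.80
Installment 7: $13,506.80 +$1,003.00 interest = $14,509.80; pay $6,014.65 → $8,495.15
Installment 8: $8,495.15 +$1,003.00 interest = $9,498.15; pay $6,014.65 → $3,483.50
Installment 9: $3,483.50 +$1,003.00 interest = $4,486.50; pay $4,486.50 → $0.00
Total interest: $1,003.00 + $1,003.00 + $1,003.00 + $1,003.00 + $1,003.00 + $1,003.00 + $1,003.00 + $1,003.00 + $1,003.00 = $9,027.00

$9,027.00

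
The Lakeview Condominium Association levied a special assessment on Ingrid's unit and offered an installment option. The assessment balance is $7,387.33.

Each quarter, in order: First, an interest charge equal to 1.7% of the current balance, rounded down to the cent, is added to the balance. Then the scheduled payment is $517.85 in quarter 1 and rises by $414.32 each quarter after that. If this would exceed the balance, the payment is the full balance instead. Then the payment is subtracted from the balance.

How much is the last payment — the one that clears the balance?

# | Opening | Interest | Payment | End bal
1 | $7,387.33 | $125.58 | $517.85 | $6,995.06
2 | $6,995.06 | $118.91 | $932.17 | $6,181.80
3 | $6,181.80 | $105.09 | $1,346.49 | $4,940.40
4 | $4,940.40 | $83.98 | $1,760.81 | $3,263.57
5 | $3,263.57 | $55.48 | $2,175.13 | $1,143.92
6 | $1,143.92 | $19.44 | $1,163.36 | $0.00

$1,163.36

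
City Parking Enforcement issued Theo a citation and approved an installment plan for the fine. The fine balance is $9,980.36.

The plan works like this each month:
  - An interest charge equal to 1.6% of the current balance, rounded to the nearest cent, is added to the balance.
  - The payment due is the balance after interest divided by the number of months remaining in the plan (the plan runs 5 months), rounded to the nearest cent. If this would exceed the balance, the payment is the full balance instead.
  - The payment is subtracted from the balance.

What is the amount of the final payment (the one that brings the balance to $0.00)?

$2,160.95

# | Opening | Interest | Payment | End bal
1 | $9,980.36 | $159.69 | $2,028.01 | $8,112.04
2 | $8,112.04 | $129.79 | $2,060.46 | $6,181.37
3 | $6,181.37 | $98.90 | $2,093.42 | $4,186.85
4 | $4,186.85 | $66.99 | $2,126.92 | $2,126.92
5 | $2,126.92 | $34.03 | $2,160.95 | $0.00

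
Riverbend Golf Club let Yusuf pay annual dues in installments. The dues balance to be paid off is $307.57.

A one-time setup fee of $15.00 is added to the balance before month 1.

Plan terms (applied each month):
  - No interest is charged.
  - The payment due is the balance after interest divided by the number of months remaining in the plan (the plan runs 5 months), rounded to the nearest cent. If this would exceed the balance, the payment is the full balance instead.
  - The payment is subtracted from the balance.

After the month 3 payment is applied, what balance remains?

$129.03

Month 1: opening $322.57; payment $64.51; balance $258.06
Month 2: opening $258.06; payment $64.52; balance $193.54
Month 3: opening $193.54; payment $64.51; balance $129.03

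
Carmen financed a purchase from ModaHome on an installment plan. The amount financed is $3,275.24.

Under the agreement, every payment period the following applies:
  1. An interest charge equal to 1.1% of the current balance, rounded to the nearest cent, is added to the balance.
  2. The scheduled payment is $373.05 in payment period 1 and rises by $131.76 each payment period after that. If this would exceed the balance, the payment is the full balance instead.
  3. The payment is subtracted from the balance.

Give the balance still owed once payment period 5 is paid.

$220.47

Payment period 1: opening $3,275.24; interest $36.03 → $3,311.27; payment $373.05; balance $2,938.22
Payment period 2: opening $2,938.22; interest $32.32 → $2,970.54; payment $504.81; balance $2,465.73
Payment period 3: opening $2,465.73; interest $27.12 → $2,492.85; payment $636.57; balance $1,856.28
Payment period 4: opening $1,856.28; interest $20.42 → $1,876.70; payment $768.33; balance $1,108.37
Payment period 5: opening $1,108.37; interest $12.19 → $1,120.56; payment $900.09; balance $220.47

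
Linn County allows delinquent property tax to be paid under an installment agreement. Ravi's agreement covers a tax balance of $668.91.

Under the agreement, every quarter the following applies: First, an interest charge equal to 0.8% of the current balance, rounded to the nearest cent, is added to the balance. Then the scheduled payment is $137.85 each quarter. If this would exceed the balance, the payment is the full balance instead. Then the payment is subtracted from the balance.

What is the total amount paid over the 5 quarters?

# | Opening | Interest | Payment | End bal
1 | $668.91 | $5.35 | $137.85 | $536.41
2 | $536.41 | $4.29 | $137.85 | $402.85
3 | $402.85 | $3.22 | $137.85 | $268.22
4 | $268.22 | $2.15 | $137.85 | $132.52
5 | $132.52 | $1.06 | $133.58 | $0.00
Total paid: $684.98

$684.98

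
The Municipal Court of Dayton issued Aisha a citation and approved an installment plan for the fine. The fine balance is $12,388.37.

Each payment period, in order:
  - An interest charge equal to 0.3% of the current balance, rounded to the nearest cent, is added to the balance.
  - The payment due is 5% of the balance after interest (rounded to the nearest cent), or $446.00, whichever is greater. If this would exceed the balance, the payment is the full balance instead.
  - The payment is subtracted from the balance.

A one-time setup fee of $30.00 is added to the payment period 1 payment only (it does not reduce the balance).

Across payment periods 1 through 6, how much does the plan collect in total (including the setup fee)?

Payment period 1: opening $12,388.37; interest $37.17 → $12,425.54; payment $621.28 (+ $30.00 fee); balance $11,804.26
Payment period 2: opening $11,804.26; interest $35.41 → $11,839.67; payment $591.98; balance $11,247.69
Payment period 3: opening $11,247.69; interest $33.74 → $11,281.43; payment $564.07; balance $10,717.36
Payment period 4: opening $10,717.36; interest $32.15 → $10,749.51; payment $537.48; balance $10,212.03
Payment period 5: opening $10,212.03; interest $30.64 → $10,242.67; payment $512.13; balance $9,730.54
Payment period 6: opening $9,730.54; interest $29.19 → $9,759.73; payment $487.99; balance $9,271.74
Total paid: $3,344.93

$3,344.93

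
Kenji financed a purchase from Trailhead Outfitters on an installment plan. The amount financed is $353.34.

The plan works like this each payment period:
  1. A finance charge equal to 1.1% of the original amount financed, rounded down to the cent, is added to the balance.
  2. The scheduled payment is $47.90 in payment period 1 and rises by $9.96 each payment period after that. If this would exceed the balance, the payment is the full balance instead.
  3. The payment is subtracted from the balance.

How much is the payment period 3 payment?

$67.82

# | Opening | Interest | Payment | End bal
1 | $353.34 | $3.88 | $47.90 | $309.32
2 | $309.32 | $3.88 | $57.86 | $255.34
3 | $255.34 | $3.88 | $67.82 | $191.40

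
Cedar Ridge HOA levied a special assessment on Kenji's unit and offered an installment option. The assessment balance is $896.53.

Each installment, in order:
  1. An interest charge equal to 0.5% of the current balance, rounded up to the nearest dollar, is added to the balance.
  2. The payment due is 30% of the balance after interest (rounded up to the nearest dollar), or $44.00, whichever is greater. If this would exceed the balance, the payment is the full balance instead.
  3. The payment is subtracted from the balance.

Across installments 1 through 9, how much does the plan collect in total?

Installment 1: $896.53 +$5.00 interest = $901.53; pay $271.00 → $630.53
Installment 2: $630.53 +$4.00 interest = $634.53; pay $191.00 → $443.53
Installment 3: $443.53 +$3.00 interest = $446.53; pay $134.00 → $312.53
Installment 4: $312.53 +$2.00 interest = $314.53; pay $95.00 → $219.53
Installment 5: $219.53 +$2.00 interest = $221.53; pay $67.00 → $154.53
Installment 6: $154.53 +$1.00 interest = $155.53; pay $47.00 → $108.53
Installment 7: $108.53 +$1.00 interest = $109.53; pay $44.00 → $65.53
Installment 8: $65.53 +$1.00 interest = $66.53; pay $44.00 → $22.53
Installment 9: $22.53 +$1.00 interest = $23.53; pay $23.53 → $0.00
Total paid: $916.53

$916.53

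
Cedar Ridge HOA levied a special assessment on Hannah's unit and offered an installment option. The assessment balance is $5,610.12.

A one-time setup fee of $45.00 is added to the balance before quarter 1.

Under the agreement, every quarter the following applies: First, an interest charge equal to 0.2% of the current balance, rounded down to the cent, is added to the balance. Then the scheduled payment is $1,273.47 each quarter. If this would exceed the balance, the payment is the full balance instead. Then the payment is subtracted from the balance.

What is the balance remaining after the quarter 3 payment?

# | Opening | Interest | Payment | End bal
1 | $5,655.12 | $11.31 | $1,273.47 | $4,392.96
2 | $4,392.96 | $8.78 | $1,273.47 | $3,128.27
3 | $3,128.27 | $6.25 | $1,273.47 | $1,861.05

$1,861.05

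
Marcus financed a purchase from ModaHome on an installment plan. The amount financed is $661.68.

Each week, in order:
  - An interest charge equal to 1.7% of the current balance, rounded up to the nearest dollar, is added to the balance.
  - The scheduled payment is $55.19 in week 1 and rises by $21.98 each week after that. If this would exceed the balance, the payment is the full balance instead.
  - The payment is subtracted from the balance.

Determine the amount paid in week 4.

$121.13

# | Opening | Interest | Payment | End bal
1 | $661.68 | $12.00 | $55.19 | $618.49
2 | $618.49 | $11.00 | $77.17 | $552.32
3 | $552.32 | $10.00 | $99.15 | $463.17
4 | $463.17 | $8.00 | $121.13 | $350.04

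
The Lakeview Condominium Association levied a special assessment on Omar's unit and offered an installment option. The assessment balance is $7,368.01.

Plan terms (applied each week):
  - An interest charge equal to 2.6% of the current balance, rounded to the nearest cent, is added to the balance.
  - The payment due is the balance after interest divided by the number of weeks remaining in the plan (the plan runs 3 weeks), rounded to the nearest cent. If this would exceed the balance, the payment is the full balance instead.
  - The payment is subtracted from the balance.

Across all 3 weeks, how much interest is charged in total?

$389.82

Week 1: $7,368.01 +$191.57 interest = $7,559.58; pay $2,519.86 → $5,039.72
Week 2: $5,039.72 +$131.03 interest = $5,170.75; pay $2,585.38 → $2,585.37
Week 3: $2,585.37 +$67.22 interest = $2,652.59; pay $2,652.59 → $0.00
Total interest: $191.57 + $131.03 + $67.22 = $389.82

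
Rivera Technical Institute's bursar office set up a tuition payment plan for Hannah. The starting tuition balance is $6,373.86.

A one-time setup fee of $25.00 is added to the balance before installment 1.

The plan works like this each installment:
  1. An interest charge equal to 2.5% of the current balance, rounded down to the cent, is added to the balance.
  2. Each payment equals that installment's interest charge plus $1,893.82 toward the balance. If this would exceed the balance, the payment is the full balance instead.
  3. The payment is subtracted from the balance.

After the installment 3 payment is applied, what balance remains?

$717.40

Installment 1: $6,398.86 +$159.97 interest = $6,558.83; pay $2,053.79 → $4,505.04
Installment 2: $4,505.04 +$112.62 interest = $4,617.66; pay $2,006.44 → $2,611.22
Installment 3: $2,611.22 +$65.28 interest = $2,676.50; pay $1,959.10 → $717.40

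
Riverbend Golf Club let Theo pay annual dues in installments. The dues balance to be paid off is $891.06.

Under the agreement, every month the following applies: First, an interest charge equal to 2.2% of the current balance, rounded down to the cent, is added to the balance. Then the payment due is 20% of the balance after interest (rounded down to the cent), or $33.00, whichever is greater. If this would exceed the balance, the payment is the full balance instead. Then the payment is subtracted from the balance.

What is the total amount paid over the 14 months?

$990.21

Month 1: $891.06 +$19.60 interest = $910.66; pay $182.13 → $728.53
Month 2: $728.53 +$16.02 interest = $744.55; pay $148.91 → $595.64
Month 3: $595.64 +$13.10 interest = $608.74; pay $121.74 → $487.00
Month 4: $487.00 +$10.71 interest = $497.71; pay $99.54 → $398.17
Month 5: $398.17 +$8.75 interest = $406.92; pay $81.38 → $325.54
Month 6: $325.54 +$7.16 interest = $332.70; pay $66.54 → $266.16
Month 7: $266.16 +$5.85 interest = $272.01; pay $54.40 → $217.61
Month 8: $217.61 +$4.78 interest = $222.39; pay $44.47 → $177.92
Month 9: $177.92 +$3.91 interest = $181.83; pay $36.36 → $145.47
Month 10: $145.47 +$3.20 interest = $148.67; pay $33.00 → $115.67
Month 11: $115.67 +$2.54 interest = $118.21; pay $33.00 → $85.21
Month 12: $85.21 +$1.87 interest = $87.08; pay $33.00 → $54.08
Month 13: $54.08 +$1.18 interest = $55.26; pay $33.00 → $22.26
Month 14: $22.26 +$0.48 interest = $22.74; pay $22.74 → $0.00
Total paid: $990.21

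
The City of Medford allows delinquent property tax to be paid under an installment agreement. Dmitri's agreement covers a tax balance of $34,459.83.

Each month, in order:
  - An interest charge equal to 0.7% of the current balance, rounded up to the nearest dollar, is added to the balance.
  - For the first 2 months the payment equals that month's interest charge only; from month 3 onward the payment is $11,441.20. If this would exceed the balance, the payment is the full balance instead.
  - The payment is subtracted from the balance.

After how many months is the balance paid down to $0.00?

6

# | Opening | Interest | Payment | End bal
1 | $34,459.83 | $242.00 | $242.00 | $34,459.83
2 | $34,459.83 | $242.00 | $242.00 | $34,459.83
3 | $34,459.83 | $242.00 | $11,441.20 | $23,260.63
4 | $23,260.63 | $163.00 | $11,441.20 | $11,982.43
5 | $11,982.43 | $84.00 | $11,441.20 | $625.23
6 | $625.23 | $5.00 | $630.23 | $0.00
Balance reaches $0.00 in month 6.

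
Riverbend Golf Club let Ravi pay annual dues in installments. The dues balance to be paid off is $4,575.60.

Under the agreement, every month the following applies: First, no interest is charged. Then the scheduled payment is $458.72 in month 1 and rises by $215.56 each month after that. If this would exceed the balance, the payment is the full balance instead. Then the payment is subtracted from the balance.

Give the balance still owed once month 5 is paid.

Month 1: $4,575.60 − $458.72 → $4,116.88
Month 2: $4,116.88 − $674.28 → $3,442.60
Month 3: $3,442.60 − $889.84 → $2,552.76
Month 4: $2,552.76 − $1,105.40 → $1,447.36
Month 5: $1,447.36 − $1,320.96 → $126.40

$126.40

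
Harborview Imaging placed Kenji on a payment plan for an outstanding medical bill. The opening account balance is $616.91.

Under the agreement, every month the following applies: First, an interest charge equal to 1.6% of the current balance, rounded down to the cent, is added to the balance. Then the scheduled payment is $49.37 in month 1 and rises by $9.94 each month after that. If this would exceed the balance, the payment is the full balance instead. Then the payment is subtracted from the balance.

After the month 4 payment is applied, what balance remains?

$394.78

Month 1: opening $616.91; interest $9.87 → $626.78; payment $49.37; balance $577.41
Month 2: opening $577.41; interest $9.23 → $586.64; payment $59.31; balance $527.33
Month 3: opening $527.33; interest $8.43 → $535.76; payment $69.25; balance $466.51
Month 4: opening $466.51; interest $7.46 → $473.97; payment $79.19; balance $394.78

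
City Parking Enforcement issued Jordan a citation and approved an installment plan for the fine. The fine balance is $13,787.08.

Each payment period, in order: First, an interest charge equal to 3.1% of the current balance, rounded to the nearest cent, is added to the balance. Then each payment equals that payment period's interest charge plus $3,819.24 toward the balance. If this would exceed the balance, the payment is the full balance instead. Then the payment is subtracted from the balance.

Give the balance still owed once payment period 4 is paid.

$0.00

Payment period 1: opening $13,787.08; interest $427.40 → $14,214.48; payment $4,246.64; balance $9,967.84
Payment period 2: opening $9,967.84; interest $309.00 → $10,276.84; payment $4,128.24; balance $6,148.60
Payment period 3: opening $6,148.60; interest $190.61 → $6,339.21; payment $4,009.85; balance $2,329.36
Payment period 4: opening $2,329.36; interest $72.21 → $2,401.57; payment $2,401.57; balance $0.00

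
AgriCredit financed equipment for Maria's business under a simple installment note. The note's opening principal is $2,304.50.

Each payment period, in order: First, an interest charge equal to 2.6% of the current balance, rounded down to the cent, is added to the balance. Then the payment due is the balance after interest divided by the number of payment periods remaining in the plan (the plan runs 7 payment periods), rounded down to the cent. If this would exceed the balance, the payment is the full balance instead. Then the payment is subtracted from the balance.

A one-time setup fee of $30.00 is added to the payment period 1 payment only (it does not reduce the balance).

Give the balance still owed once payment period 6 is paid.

Payment period 1: opening $2,304.50; interest $59.91 → $2,364.41; payment $337.77 (+ $30.00 fee); balance $2,026.64
Payment period 2: opening $2,026.64; interest $52.69 → $2,079.33; payment $346.55; balance $1,732.78
Payment period 3: opening $1,732.78; interest $45.05 → $1,777.83; payment $355.56; balance $1,422.27
Payment period 4: opening $1,422.27; interest $36.97 → $1,459.24; payment $364.81; balance $1,094.43
Payment period 5: opening $1,094.43; interest $28.45 → $1,122.88; payment $374.29; balance $748.59
Payment period 6: opening $748.59; interest $19.46 → $768.05; payment $384.02; balance $384.03

$384.03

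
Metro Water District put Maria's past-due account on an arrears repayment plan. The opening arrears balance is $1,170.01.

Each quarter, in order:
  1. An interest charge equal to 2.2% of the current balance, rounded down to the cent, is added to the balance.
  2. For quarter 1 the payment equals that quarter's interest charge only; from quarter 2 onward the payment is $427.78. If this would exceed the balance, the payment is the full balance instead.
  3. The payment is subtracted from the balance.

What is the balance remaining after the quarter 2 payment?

$767.97

Quarter 1: opening $1,170.01; interest $25.74 → $1,195.75; payment $25.74; balance $1,170.01
Quarter 2: opening $1,170.01; interest $25.74 → $1,195.75; payment $427.78; balance $767.97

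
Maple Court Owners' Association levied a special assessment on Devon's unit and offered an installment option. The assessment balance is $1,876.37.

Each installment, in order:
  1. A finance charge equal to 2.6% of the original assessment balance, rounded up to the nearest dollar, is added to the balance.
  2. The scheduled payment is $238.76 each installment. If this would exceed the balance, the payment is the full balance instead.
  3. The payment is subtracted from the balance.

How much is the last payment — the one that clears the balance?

$217.53

Installment 1: opening $1,876.37; interest $49.00 → $1,925.37; payment $238.76; balance $1,686.61
Installment 2: opening $1,686.61; interest $49.00 → $1,735.61; payment $238.76; balance $1,496.85
Installment 3: opening $1,496.85; interest $49.00 → $1,545.85; payment $238.76; balance $1,307.09
Installment 4: opening $1,307.09; interest $49.00 → $1,356.09; payment $238.76; balance $1,117.33
Installment 5: opening $1,117.33; interest $49.00 → $1,166.33; payment $238.76; balance $927.57
Installment 6: opening $927.57; interest $49.00 → $976.57; payment $238.76; balance $737.81
Installment 7: opening $737.81; interest $49.00 → $786.81; payment $238.76; balance $548.05
Installment 8: opening $548.05; interest $49.00 → $597.05; payment $238.76; balance $358.29
Installment 9: opening $358.29; interest $49.00 → $407.29; payment $238.76; balance $168.53
Installment 10: opening $168.53; interest $49.00 → $217.53; payment $217.53; balance $0.00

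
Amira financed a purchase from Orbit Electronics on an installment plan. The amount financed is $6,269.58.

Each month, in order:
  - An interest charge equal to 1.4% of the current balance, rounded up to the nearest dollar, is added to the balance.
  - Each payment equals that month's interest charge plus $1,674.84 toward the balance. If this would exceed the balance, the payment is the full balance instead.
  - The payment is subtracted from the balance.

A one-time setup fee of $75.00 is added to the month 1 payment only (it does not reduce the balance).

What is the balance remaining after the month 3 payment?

$1,245.06

Month 1: opening $6,269.58; interest $88.00 → $6,357.58; payment $1,762.84 (+ $75.00 fee); balance $4,594.74
Month 2: opening $4,594.74; interest $65.00 → $4,659.74; payment $1,739.84; balance $2,919.90
Month 3: opening $2,919.90; interest $41.00 → $2,960.90; payment $1,715.84; balance $1,245.06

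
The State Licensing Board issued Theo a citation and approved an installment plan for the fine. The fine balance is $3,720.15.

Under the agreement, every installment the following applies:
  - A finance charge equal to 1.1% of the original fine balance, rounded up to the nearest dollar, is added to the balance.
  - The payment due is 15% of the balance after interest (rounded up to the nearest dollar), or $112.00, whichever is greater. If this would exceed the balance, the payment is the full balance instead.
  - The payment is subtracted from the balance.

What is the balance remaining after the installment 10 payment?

Installment 1: $3,720.15 +$41.00 interest = $3,761.15; pay $565.00 → $3,196.15
Installment 2: $3,196.15 +$41.00 interest = $3,237.15; pay $486.00 → $2,751.15
Installment 3: $2,751.15 +$41.00 interest = $2,792.15; pay $419.00 → $2,373.15
Installment 4: $2,373.15 +$41.00 interest = $2,414.15; pay $363.00 → $2,051.15
Installment 5: $2,051.15 +$41.00 interest = $2,092.15; pay $314.00 → $1,778.15
Installment 6: $1,778.15 +$41.00 interest = $1,819.15; pay $273.00 → $1,546.15
Installment 7: $1,546.15 +$41.00 interest = $1,587.15; pay $239.00 → $1,348.15
Installment 8: $1,348.15 +$41.00 interest = $1,389.15; pay $209.00 → $1,180.15
Installment 9: $1,180.15 +$41.00 interest = $1,221.15; pay $184.00 → $1,037.15
Installment 10: $1,037.15 +$41.00 interest = $1,078.15; pay $162.00 → $916.15

$916.15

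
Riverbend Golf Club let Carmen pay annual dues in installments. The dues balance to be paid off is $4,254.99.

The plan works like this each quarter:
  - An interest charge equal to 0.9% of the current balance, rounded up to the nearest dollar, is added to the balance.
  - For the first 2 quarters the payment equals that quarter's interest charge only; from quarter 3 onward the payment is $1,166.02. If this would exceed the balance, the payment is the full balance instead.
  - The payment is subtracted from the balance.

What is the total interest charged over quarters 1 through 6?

$172.00

# | Opening | Interest | Payment | End bal
1 | $4,254.99 | $39.00 | $39.00 | $4,254.99
2 | $4,254.99 | $39.00 | $39.00 | $4,254.99
3 | $4,254.99 | $39.00 | $1,166.02 | $3,127.97
4 | $3,127.97 | $29.00 | $1,166.02 | $1,990.95
5 | $1,990.95 | $18.00 | $1,166.02 | $842.93
6 | $842.93 | $8.00 | $850.93 | $0.00
Total interest: $39.00 + $39.00 + $39.00 + $29.00 + $18.00 + $8.00 = $172.00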